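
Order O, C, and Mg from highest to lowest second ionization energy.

O > C > Mg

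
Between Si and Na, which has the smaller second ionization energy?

Si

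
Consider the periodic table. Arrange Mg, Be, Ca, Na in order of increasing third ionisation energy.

Ca < Na < Mg < Be

After 2 electrons have been removed, what remains? Mg²⁺ is the bare [Ne] core; Be²⁺ is the bare [He] core; Ca²⁺ is the bare [Ar] core; Na²⁺ is already 1 electron into the core.
All of these are removing an electron from a noble-gas core or deeper; the smaller core (lower principal quantum number) is held far more tightly, and within a period the higher nuclear charge binds the same core more tightly.
Approximate IE_3 values (kJ/mol): Mg 7733, Be 14849, Ca 4912, Na 6910.
Putting it together, IE_3: Ca < Na < Mg < Be.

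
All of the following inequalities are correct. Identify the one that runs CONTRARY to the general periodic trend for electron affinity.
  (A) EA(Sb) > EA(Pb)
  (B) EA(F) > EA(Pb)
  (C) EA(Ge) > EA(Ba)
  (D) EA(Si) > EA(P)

(D)

The general trend: electron affinity increases across a period and decreases down a group.
(A) Sb (period 5, group 15) vs Pb (period 6, group 14): the stated order agrees with the simple trend.
(B) F (period 2, group 17) vs Pb (period 6, group 14): the stated order agrees with the simple trend.
(C) Ge (period 4, group 14) vs Ba (period 6, group 2): the stated order agrees with the simple trend.
(D) Si (period 3, group 14) vs P (period 3, group 15): the stated order contradicts the simple trend.
The exception is (D): adding an electron to P's half-filled 3p³ is unfavourable, so Si (3p²) has the more exothermic EA.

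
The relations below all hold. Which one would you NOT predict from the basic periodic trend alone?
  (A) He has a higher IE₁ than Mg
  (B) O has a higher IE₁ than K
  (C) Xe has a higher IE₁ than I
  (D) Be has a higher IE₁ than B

(D)

The general trend: IE₁ increases across a period and decreases down a group.
(A) He (period 1, group 18) vs Mg (period 3, group 2): the stated order agrees with the simple trend.
(B) O (period 2, group 16) vs K (period 4, group 1): the stated order agrees with the simple trend.
(C) Xe (period 5, group 18) vs I (period 5, group 17): the stated order agrees with the simple trend.
(D) Be (period 2, group 2) vs B (period 2, group 13): the stated order contradicts the simple trend.
The exception is (D): removing B's lone 2p electron is easier than breaking Be's filled 2s².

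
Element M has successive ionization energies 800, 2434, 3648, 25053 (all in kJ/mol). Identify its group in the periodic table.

Group 13

Look for the largest jump between consecutive ionization energies: IE4/IE3 ≈ 6.9, far larger than any earlier ratio.
That jump marks the point where a core electron is being removed. So the atom has 3 valence electrons.
A main-group element with 3 valence electrons is in group 13.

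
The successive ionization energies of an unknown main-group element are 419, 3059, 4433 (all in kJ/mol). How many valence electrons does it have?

Look for the largest jump between consecutive ionization energies: IE2/IE1 ≈ 7.3, far larger than any earlier ratio.
That jump marks the point where a core electron is being removed. So the atom has 1 valence electron.

1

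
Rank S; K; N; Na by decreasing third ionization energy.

Na, N, K, S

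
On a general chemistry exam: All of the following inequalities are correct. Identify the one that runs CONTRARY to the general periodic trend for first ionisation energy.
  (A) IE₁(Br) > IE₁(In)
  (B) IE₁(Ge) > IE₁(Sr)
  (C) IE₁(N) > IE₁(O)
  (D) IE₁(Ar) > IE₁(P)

(C)

The general trend: first ionisation energy increases across a period and decreases down a group.
(A) Br (period 4, group 17) vs In (period 5, group 13): the stated order agrees with the simple trend.
(B) Ge (period 4, group 14) vs Sr (period 5, group 2): the stated order agrees with the simple trend.
(C) N (period 2, group 15) vs O (period 2, group 16): the stated order contradicts the simple trend.
(D) Ar (period 3, group 18) vs P (period 3, group 15): the stated order agrees with the simple trend.
The exception is (C): pairing an electron in O's 2p⁴ costs repulsion energy, so O ionizes more easily than half-filled N (2p³).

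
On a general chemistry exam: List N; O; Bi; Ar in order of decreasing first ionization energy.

N is in period 2, group 15; O is in period 2, group 16; Ar is in period 3, group 18; Bi is in period 6, group 15.
Removing the outermost electron gets harder across a period and easier down a group.
Neither a single period nor a single group — weigh both effects.
O > Bi: both effects reinforce here, so O is clearly the higher of the two.
N > O: this pair runs against the simple trend — see the exception note.
Ar > N: the two effects oppose for this pair; the across-period effect wins (1521 vs 1402 kJ/mol).
Note the exception: N has a higher first ionization energy than O, contrary to the simple trend — pairing an electron in O's 2p⁴ costs repulsion energy, so O ionizes more easily than half-filled N (2p³).
For reference (kJ/mol): N 1402, O 1314, Ar 1521, Bi 703.
So from highest to lowest: Ar > N > O > Bi.

Ar > N > O > Bi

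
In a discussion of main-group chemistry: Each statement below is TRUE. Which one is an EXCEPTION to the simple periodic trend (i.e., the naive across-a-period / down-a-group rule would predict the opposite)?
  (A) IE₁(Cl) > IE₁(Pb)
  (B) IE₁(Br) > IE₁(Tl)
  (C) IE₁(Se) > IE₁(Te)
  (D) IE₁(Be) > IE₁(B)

(D)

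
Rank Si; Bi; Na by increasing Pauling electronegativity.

Smaller atoms with higher effective nuclear charge are more electronegative.
Neither a single period nor a single group — weigh both effects.
Si > Na: Si lies to the right of Na in period 3, so the across-period effect alone puts Si higher.
Bi > Si: the two effects oppose for this pair; the across-period effect wins (2.02 vs 1.90).
For reference (Pauling): Na 0.93, Si 1.90, Bi 2.02.
So from lowest to highest: Na < Si < Bi.

Na < Si < Bi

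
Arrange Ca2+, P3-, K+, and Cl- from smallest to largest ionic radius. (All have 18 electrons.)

All of these have 18 electrons, so size is governed by nuclear charge alone: the more protons, the stronger the pull on the same electron cloud, and the smaller the ion.
Nuclear charges: Ca2+ (Z=20), K+ (Z=19), Cl- (Z=17), P3- (Z=15).
Smallest to largest: Ca2+ < K+ < Cl- < P3-.

Ca2+ < K+ < Cl- < P3-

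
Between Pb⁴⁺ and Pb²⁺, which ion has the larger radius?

Pb²⁺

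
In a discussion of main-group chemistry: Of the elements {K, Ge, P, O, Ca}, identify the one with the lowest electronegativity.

K

Atoms toward the upper right of the periodic table pull bonding electrons most strongly.
Here both period and group differ, so the two effects have to be weighed against each other.
Ca > K: both are in period 4; the period trend gives Ca the larger value.
Ge > Ca: both are in period 4; the period trend gives Ge the larger value.
P > Ge: both effects reinforce here, so P is clearly the higher of the two.
O > P: relative to P, both the across-period and down-group shifts push O's electronegativity up.
Approximate values (Pauling): O 3.44, P 2.19, K 0.82, Ca 1.00, Ge 2.01.
The lowest electronegativity among these belongs to K.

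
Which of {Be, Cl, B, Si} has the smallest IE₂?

Si

Consider each +1 ion: Be⁺ still has 1 valence electron; Cl⁺ still has 6 valence electrons; B⁺ still has 2 valence electrons; Si⁺ still has 3 valence electrons.
All are still removing valence electrons, so compare the +1 ions as you would atoms: IE_2 generally rises across a period (higher Z_eff) and falls down a group (larger shell), subject to the usual subshell exceptions.
Valence configurations: Be⁺ [He]2s¹, Cl⁺ [Ne]3s²3p⁴, B⁺ [He]2s², Si⁺ [Ne]3s²3p¹.
Tabulated IE_2 (kJ/mol): Be 1757, Cl 2298, B 2427, Si 1577.
Putting it together, IE_2: Si < Be < Cl < B.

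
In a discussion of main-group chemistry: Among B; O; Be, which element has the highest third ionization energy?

Be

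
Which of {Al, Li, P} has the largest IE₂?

Li

After 1 electron has been removed, what remains? Al⁺ still has 2 valence electrons; Li⁺ is the bare [He] core; P⁺ still has 4 valence electrons.
Breaking into a closed-shell core is much more expensive than removing a leftover valence electron — Li has the largest IE_2 here.
Valence configurations: Al⁺ [Ne]3s², P⁺ [Ne]3s²3p².
Tabulated IE_2 (kJ/mol): Al 1817, Li 7298, P 1907.
Hence IE_2: Al < P < Li.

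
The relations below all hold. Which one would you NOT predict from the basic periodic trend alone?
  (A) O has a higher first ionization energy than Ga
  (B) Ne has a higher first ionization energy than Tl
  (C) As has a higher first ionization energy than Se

(C)

The general trend: first ionization energy increases across a period and decreases down a group.
(A) O (period 2, group 16) vs Ga (period 4, group 13): the stated order agrees with the simple trend.
(B) Ne (period 2, group 18) vs Tl (period 6, group 13): the stated order agrees with the simple trend.
(C) As (period 4, group 15) vs Se (period 4, group 16): the stated order contradicts the simple trend.
The exception is (C): Se (4p⁴) ionizes more easily than half-filled As (4p³).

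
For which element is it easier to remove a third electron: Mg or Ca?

Ca

IE_3 is the cost of taking one more electron from the +2 cation: Mg²⁺ is the bare [Ne] core; Ca²⁺ is the bare [Ar] core.
All of these are removing an electron from a noble-gas core or deeper; the smaller core (lower principal quantum number) is held far more tightly, and within a period the higher nuclear charge binds the same core more tightly.
Approximate IE_3 values (kJ/mol): Mg 7733, Ca 4912.
Putting it together, IE_3: Ca < Mg.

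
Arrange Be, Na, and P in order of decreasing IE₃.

The third ionization energy removes an electron from the +2 ion. For each element: Be²⁺ is the bare [He] core; Na²⁺ is already 1 electron into the core; P²⁺ still has 3 valence electrons.
Pulling an electron out of a noble-gas core costs far more than removing a remaining valence electron, so Na and Be sit at the high end of IE_3.
Tabulated IE_3 (kJ/mol): Be 14849, Na 6910, P 2914.
So the third ionization energies run P < Na < Be.

Be > Na > P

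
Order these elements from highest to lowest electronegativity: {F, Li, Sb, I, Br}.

F > Br > I > Sb > Li

Li is in period 2, group 1; F is in period 2, group 17; Br is in period 4, group 17; Sb is in period 5, group 15; I is in period 5, group 17.
Electronegativity increases across a period and decreases down a group, tracking effective nuclear charge and atomic size.
Neither a single period nor a single group — weigh both effects.
Sb > Li: the two effects oppose for this pair; the across-period effect wins (2.05 vs 0.98).
I > Sb: I lies to the right of Sb in period 5, so the across-period effect alone puts I higher.
Br > I: they share group 17; the group trend gives Br the larger value.
F > Br: F sits above Br in group 17, so the down-group effect alone puts F higher.
Tabulated electronegativity (Pauling): Li 0.98, F 3.98, Br 2.96, Sb 2.05, I 2.66.
So from highest to lowest: F > Br > I > Sb > Li.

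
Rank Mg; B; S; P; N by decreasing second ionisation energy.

N > B > S > P > Mg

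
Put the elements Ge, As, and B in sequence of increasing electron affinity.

Electron affinity generally becomes more exothermic across a period toward the halogens and less exothermic down a group.
Here both period and group differ, so the two effects have to be weighed against each other.
As > B: period and group pull opposite ways; the across-period shift dominates (78 vs 27 kJ/mol).
Ge > As: this pair runs against the simple trend — see the exception note.
Note the exception: Ge has a higher electron affinity than As, contrary to the simple trend — adding an electron to As's half-filled 4p³ is unfavourable, so Ge (4p²) has the more exothermic EA.
Approximate values (kJ/mol): B 27, Ge 119, As 78.
So from lowest to highest: B < As < Ge.

B < As < Ge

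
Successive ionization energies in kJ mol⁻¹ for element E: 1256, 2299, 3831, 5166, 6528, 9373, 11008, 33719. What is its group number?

Group 17

Look for the largest jump between consecutive ionization energies: IE8/IE7 ≈ 3.1, far larger than any earlier ratio.
That jump marks the point where a core electron is being removed. So the atom has 7 valence electrons.
A main-group element with 7 valence electrons is in group 17.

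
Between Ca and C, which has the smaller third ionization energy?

C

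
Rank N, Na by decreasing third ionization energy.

Na > N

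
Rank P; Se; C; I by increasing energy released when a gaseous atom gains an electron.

P < C < Se < I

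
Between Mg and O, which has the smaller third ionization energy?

Consider each +2 ion: Mg²⁺ is the bare [Ne] core; O²⁺ still has 4 valence electrons.
Core electrons are held far more tightly than valence electrons, so Mg tops the IE_3 order.
Tabulated IE_3 (kJ/mol): Mg 7733, O 5300.
Putting it together, IE_3: O < Mg.

O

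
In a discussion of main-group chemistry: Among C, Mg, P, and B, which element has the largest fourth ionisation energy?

B

Consider each +3 ion: C³⁺ still has 1 valence electron; Mg³⁺ is already 1 electron into the core; P³⁺ still has 2 valence electrons; B³⁺ is the bare [He] core.
Pulling an electron out of a noble-gas core costs far more than removing a remaining valence electron, so Mg and B sit at the high end of IE_4.
Valence configurations: C³⁺ [He]2s¹, P³⁺ [Ne]3s².
Tabulated IE_4 (kJ/mol): C 6223, Mg 10543, P 4964, B 25026.
So the fourth ionization energies run P < C < Mg < B.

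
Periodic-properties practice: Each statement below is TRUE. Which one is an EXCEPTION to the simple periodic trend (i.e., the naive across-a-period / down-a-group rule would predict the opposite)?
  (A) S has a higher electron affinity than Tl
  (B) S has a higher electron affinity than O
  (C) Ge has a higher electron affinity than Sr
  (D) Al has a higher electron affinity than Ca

(B)

The general trend: electron affinity increases across a period and decreases down a group.
(A) S (period 3, group 16) vs Tl (period 6, group 13): the stated order agrees with the simple trend.
(B) S (period 3, group 16) vs O (period 2, group 16): the stated order contradicts the simple trend.
(C) Ge (period 4, group 14) vs Sr (period 5, group 2): the stated order agrees with the simple trend.
(D) Al (period 3, group 13) vs Ca (period 4, group 2): the stated order agrees with the simple trend.
The exception is (B): the compact 2p subshell of O repels the added electron more than S's larger 3p does.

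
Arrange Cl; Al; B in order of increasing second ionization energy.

Consider each +1 ion: Cl⁺ still has 6 valence electrons; Al⁺ still has 2 valence electrons; B⁺ still has 2 valence electrons.
All are still removing valence electrons, so compare the +1 ions as you would atoms: IE_2 generally rises across a period (higher Z_eff) and falls down a group (larger shell), subject to the usual subshell exceptions.
Valence configurations: Cl⁺ [Ne]3s²3p⁴, Al⁺ [Ne]3s², B⁺ [He]2s².
The numbers (kJ/mol): Cl 2298, Al 1817, B 2427.
Putting it together, IE_2: Al < Cl < B.

Al, Cl, B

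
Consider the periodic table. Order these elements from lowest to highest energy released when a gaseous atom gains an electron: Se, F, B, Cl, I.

B < Se < I < F < Cl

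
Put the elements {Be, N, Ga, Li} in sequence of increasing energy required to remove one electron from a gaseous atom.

Li < Ga < Be < N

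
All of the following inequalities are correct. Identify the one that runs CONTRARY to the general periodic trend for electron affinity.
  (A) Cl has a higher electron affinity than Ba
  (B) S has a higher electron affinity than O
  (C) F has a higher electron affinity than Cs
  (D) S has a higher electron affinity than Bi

The general trend: electron affinity increases across a period and decreases down a group.
(A) Cl (period 3, group 17) vs Ba (period 6, group 2): the stated order agrees with the simple trend.
(B) S (period 3, group 16) vs O (period 2, group 16): the stated order contradicts the simple trend.
(C) F (period 2, group 17) vs Cs (period 6, group 1): the stated order agrees with the simple trend.
(D) S (period 3, group 16) vs Bi (period 6, group 15): the stated order agrees with the simple trend.
The exception is (B): the compact 2p subshell of O repels the added electron more than S's larger 3p does.

(B)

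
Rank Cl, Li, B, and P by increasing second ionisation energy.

P < Cl < B < Li

The second ionization energy removes an electron from the +1 ion. For each element: Cl⁺ still has 6 valence electrons; Li⁺ is the bare [He] core; B⁺ still has 2 valence electrons; P⁺ still has 4 valence electrons.
Breaking into a closed-shell core is much more expensive than removing a leftover valence electron — Li has the largest IE_2 here.
Valence configurations: Cl⁺ [Ne]3s²3p⁴, B⁺ [He]2s², P⁺ [Ne]3s²3p².
Approximate IE_2 values (kJ/mol): Cl 2298, Li 7298, B 2427, P 1907.
Overall IE_2 order: P < Cl < B < Li.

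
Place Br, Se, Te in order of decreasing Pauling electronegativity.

Se is in period 4, group 16; Br is in period 4, group 17; Te is in period 5, group 16.
Smaller atoms with higher effective nuclear charge are more electronegative.
Neither a single period nor a single group — weigh both effects.
Se > Te: they share group 16; the group trend gives Se the larger value.
Br > Se: both are in period 4; the period trend gives Br the larger value.
Approximate values (Pauling): Se 2.55, Br 2.96, Te 2.10.
So from highest to lowest: Br > Se > Te.

Br > Se > Te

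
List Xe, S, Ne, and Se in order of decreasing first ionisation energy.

Ne is in period 2, group 18; S is in period 3, group 16; Se is in period 4, group 16; Xe is in period 5, group 18.
Across a period the outer electron is held more tightly (higher IE₁); down a group it sits in a higher shell, more shielded, and comes off more easily.
Here both period and group differ, so the two effects have to be weighed against each other.
S > Se: they share group 16; the group trend gives S the larger value.
Xe > S: the two effects oppose for this pair; the across-period effect wins (1170 vs 1000 kJ/mol).
Ne > Xe: they share group 18; the group trend gives Ne the larger value.
Approximate values (kJ/mol): Ne 2081, S 1000, Se 941, Xe 1170.
So from highest to lowest: Ne > Xe > S > Se.

Ne, Xe, S, Se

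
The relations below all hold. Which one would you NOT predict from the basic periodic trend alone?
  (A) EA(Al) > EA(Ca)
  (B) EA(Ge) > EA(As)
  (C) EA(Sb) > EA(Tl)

(B)

The general trend: electron affinity increases across a period and decreases down a group.
(A) Al (period 3, group 13) vs Ca (period 4, group 2): the stated order agrees with the simple trend.
(B) Ge (period 4, group 14) vs As (period 4, group 15): the stated order contradicts the simple trend.
(C) Sb (period 5, group 15) vs Tl (period 6, group 13): the stated order agrees with the simple trend.
The exception is (B): adding an electron to As's half-filled 4p³ is unfavourable, so Ge (4p²) has the more exothermic EA.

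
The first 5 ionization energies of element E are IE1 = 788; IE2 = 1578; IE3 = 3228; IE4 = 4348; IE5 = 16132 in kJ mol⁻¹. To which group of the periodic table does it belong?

Group 14

Look for the largest jump between consecutive ionization energies: IE5/IE4 ≈ 3.7, far larger than any earlier ratio.
That jump marks the point where a core electron is being removed. So the atom has 4 valence electrons.
A main-group element with 4 valence electrons is in group 14.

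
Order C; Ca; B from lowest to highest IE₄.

IE_4 is the cost of taking one more electron from the +3 cation: C³⁺ still has 1 valence electron; Ca³⁺ is already 1 electron into the core; B³⁺ is the bare [He] core.
Core electrons are held far more tightly than valence electrons, so Ca and B top the IE_4 order.
Approximate IE_4 values (kJ/mol): C 6223, Ca 6491, B 25026.
Hence IE_4: C < Ca < B.

C < Ca < B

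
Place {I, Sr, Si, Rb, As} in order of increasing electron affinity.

Sr, Rb, As, Si, I

Si is in period 3, group 14; As is in period 4, group 15; Rb is in period 5, group 1; Sr is in period 5, group 2; I is in period 5, group 17.
Electron affinity generally becomes more exothermic across a period toward the halogens and less exothermic down a group.
These span different periods and groups, so the two trends combine.
Rb > Sr: this pair runs against the simple trend — see the exception note.
As > Rb: relative to Rb, both the across-period and down-group shifts push As's electron affinity up.
Si > As: period and group pull opposite ways; the down-group shift dominates (134 vs 78 kJ/mol).
I > Si: the two effects oppose for this pair; the across-period effect wins (295 vs 134 kJ/mol).
Note the exception: Rb has a higher electron affinity than Sr, contrary to the simple trend — adding an electron to Sr (ns²) has to open a new, higher-energy np subshell, which is unfavourable.
For reference (kJ/mol): Si 134, As 78, Rb 47, Sr 5, I 295.
So from lowest to highest: Sr < Rb < As < Si < I.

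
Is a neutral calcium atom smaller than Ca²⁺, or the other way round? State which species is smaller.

Forming Ca²⁺ removes 2 electrons from Ca. Fewer electrons for the same nuclear charge means less shielding and a higher Z_eff on the remaining electrons, and for main-group metals the entire outer shell is lost.
A cation is smaller than its parent atom: Ca²⁺ < Ca.

Ca²⁺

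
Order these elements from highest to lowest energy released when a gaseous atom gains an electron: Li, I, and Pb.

I, Li, Pb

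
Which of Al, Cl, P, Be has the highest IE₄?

Be

IE_4 is the cost of taking one more electron from the +3 cation: Al³⁺ is the bare [Ne] core; Cl³⁺ still has 4 valence electrons; P³⁺ still has 2 valence electrons; Be³⁺ is already 1 electron into the core.
Core electrons are held far more tightly than valence electrons, so Al and Be top the IE_4 order.
Valence configurations: Cl³⁺ [Ne]3s²3p², P³⁺ [Ne]3s².
Tabulated IE_4 (kJ/mol): Al 11577, Cl 5159, P 4964, Be 21007.
Overall IE_4 order: P < Cl < Al < Be.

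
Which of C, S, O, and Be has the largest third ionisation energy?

IE_3 is the cost of taking one more electron from the +2 cation: C²⁺ still has 2 valence electrons; S²⁺ still has 4 valence electrons; O²⁺ still has 4 valence electrons; Be²⁺ is the bare [He] core.
Breaking into a closed-shell core is much more expensive than removing a leftover valence electron — Be has the largest IE_3 here.
Valence configurations: C²⁺ [He]2s², S²⁺ [Ne]3s²3p², O²⁺ [He]2s²2p².
The numbers (kJ/mol): C 4620, S 3357, O 5300, Be 14849.
Hence IE_3: S < C < O < Be.

Be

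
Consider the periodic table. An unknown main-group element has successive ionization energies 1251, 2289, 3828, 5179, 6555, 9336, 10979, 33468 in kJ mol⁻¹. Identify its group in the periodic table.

Group 17

Look for the largest jump between consecutive ionization energies: IE8/IE7 ≈ 3.0, far larger than any earlier ratio.
That jump marks the point where a core electron is being removed. So the atom has 7 valence electrons.
A main-group element with 7 valence electrons is in group 17.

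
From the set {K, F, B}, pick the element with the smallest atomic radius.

F

Radius decreases left→right (rising Z_eff, same n) and increases top→bottom (higher n).
Here both period and group differ, so the two effects have to be weighed against each other.
B > F: B lies to the left of F in period 2, so the across-period effect alone puts B larger.
K > B: relative to B, both the across-period and down-group shifts push K's atomic radius up.
Approximate values (pm): B 85, F 64, K 196.
The smallest atomic radius among these belongs to F.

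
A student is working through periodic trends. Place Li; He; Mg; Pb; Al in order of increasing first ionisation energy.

Li < Al < Pb < Mg < He

He is in period 1, group 18; Li is in period 2, group 1; Mg is in period 3, group 2; Al is in period 3, group 13; Pb is in period 6, group 14.
IE₁ increases left→right with effective nuclear charge and decreases top→bottom as the valence shell moves farther out.
Neither a single period nor a single group — weigh both effects.
Al > Li: period and group pull opposite ways; the across-period shift dominates (578 vs 520 kJ/mol).
Pb > Al: period and group pull opposite ways; the across-period shift dominates (716 vs 578 kJ/mol).
Mg > Pb: the two effects oppose for this pair; the down-group effect wins (738 vs 716 kJ/mol).
He > Mg: both effects reinforce here, so He is clearly the higher of the two.
Note the exception: Mg has a higher first ionization energy than Al, contrary to the simple trend — Al's single 3p electron is easier to remove than one from Mg's filled 3s².
Tabulated first ionization energy (kJ/mol): He 2372, Li 520, Mg 738, Al 578, Pb 716.
So from lowest to highest: Li < Al < Pb < Mg < He.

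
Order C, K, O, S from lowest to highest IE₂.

The second ionization energy removes an electron from the +1 ion. For each element: C⁺ still has 3 valence electrons; K⁺ is the bare [Ar] core; O⁺ still has 5 valence electrons; S⁺ still has 5 valence electrons.
Usually core removal costs more than valence removal, but here the competition is close: a tightly held n=2 valence electron can cost more to remove than an n=3 core electron, so the actual values have to decide it.
Valence configurations: C⁺ [He]2s²2p¹, O⁺ [He]2s²2p³, S⁺ [Ne]3s²3p³.
Tabulated IE_2 (kJ/mol): C 2353, K 3052, O 3388, S 2252.
So the second ionization energies run S < C < K < O.

S < C < K < O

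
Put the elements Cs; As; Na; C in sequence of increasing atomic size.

C, As, Na, Cs

Radius decreases left→right (rising Z_eff, same n) and increases top→bottom (higher n).
Here both period and group differ, so the two effects have to be weighed against each other.
As > C: period and group pull opposite ways; the down-group shift dominates (121 vs 75 pm).
Na > As: the two effects oppose for this pair; the across-period effect wins (155 vs 121 pm).
Cs > Na: they share group 1; the group trend gives Cs the larger value.
Approximate values (pm): C 75, Na 155, As 121, Cs 232.
So from smallest to largest: C < As < Na < Cs.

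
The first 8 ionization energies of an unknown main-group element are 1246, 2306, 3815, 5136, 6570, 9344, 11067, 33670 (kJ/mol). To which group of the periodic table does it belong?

Group 17

Look for the largest jump between consecutive ionization energies: IE8/IE7 ≈ 3.0, far larger than any earlier ratio.
That jump marks the point where a core electron is being removed. So the atom has 7 valence electrons.
A main-group element with 7 valence electrons is in group 17.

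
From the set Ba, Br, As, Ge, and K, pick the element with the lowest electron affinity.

Ba

K is in period 4, group 1; Ge is in period 4, group 14; As is in period 4, group 15; Br is in period 4, group 17; Ba is in period 6, group 2.
Atoms with high Z_eff and room in the valence shell (especially the halogens) have the most exothermic electron affinities.
These span different periods and groups, so the two trends combine.
K > Ba: the two effects oppose for this pair; the down-group effect wins (48 vs 14 kJ/mol).
As > K: As lies to the right of K in period 4, so the across-period effect alone puts As higher.
Ge > As: this pair runs against the simple trend — see the exception note.
Br > Ge: both are in period 4; the period trend gives Br the larger value.
Note the exception: Ge has a higher electron affinity than As, contrary to the simple trend — adding an electron to As's half-filled 4p³ is unfavourable, so Ge (4p²) has the more exothermic EA.
Tabulated electron affinity (kJ/mol): K 48, Ge 119, As 78, Br 325, Ba 14.
The lowest electron affinity among these belongs to Ba.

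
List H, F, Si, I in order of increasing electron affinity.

H < Si < I < F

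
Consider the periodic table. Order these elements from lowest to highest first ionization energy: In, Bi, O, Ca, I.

O is in period 2, group 16; Ca is in period 4, group 2; In is in period 5, group 13; I is in period 5, group 17; Bi is in period 6, group 15.
Removing the outermost electron gets harder across a period and easier down a group.
Here both period and group differ, so the two effects have to be weighed against each other.
Ca > In: the two effects oppose for this pair; the down-group effect wins (590 vs 558 kJ/mol).
Bi > Ca: period and group pull opposite ways; the across-period shift dominates (703 vs 590 kJ/mol).
I > Bi: relative to Bi, both the across-period and down-group shifts push I's first ionization energy up.
O > I: period and group pull opposite ways; the down-group shift dominates (1314 vs 1008 kJ/mol).
For reference (kJ/mol): O 1314, Ca 590, In 558, I 1008, Bi 703.
So from lowest to highest: In < Ca < Bi < I < O.

In < Ca < Bi < I < O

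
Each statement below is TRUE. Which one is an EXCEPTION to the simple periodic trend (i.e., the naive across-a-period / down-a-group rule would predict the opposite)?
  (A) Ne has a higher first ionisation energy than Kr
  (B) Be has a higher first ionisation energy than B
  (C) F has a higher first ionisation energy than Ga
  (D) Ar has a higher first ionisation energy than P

The general trend: first ionisation energy increases across a period and decreases down a group.
(A) Ne (period 2, group 18) vs Kr (period 4, group 18): the stated order agrees with the simple trend.
(B) Be (period 2, group 2) vs B (period 2, group 13): the stated order contradicts the simple trend.
(C) F (period 2, group 17) vs Ga (period 4, group 13): the stated order agrees with the simple trend.
(D) Ar (period 3, group 18) vs P (period 3, group 15): the stated order agrees with the simple trend.
The exception is (B): removing B's lone 2p electron is easier than breaking Be's filled 2s².

(B)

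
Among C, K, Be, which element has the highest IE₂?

K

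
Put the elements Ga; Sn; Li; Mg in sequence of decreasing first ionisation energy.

Mg, Sn, Ga, Li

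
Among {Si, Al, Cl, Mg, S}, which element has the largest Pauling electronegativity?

Cl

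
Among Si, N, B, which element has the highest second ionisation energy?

N

Consider each +1 ion: Si⁺ still has 3 valence electrons; N⁺ still has 4 valence electrons; B⁺ still has 2 valence electrons.
All are still removing valence electrons, so compare the +1 ions as you would atoms: IE_2 generally rises across a period (higher Z_eff) and falls down a group (larger shell), subject to the usual subshell exceptions.
Valence configurations: Si⁺ [Ne]3s²3p¹, N⁺ [He]2s²2p², B⁺ [He]2s².
Tabulated IE_2 (kJ/mol): Si 1577, N 2856, B 2427.
Putting it together, IE_2: Si < B < N.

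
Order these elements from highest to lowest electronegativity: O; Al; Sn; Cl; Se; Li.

O > Cl > Se > Sn > Al > Li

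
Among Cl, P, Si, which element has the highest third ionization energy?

Cl

The third ionization energy removes an electron from the +2 ion. For each element: Cl²⁺ still has 5 valence electrons; P²⁺ still has 3 valence electrons; Si²⁺ still has 2 valence electrons.
All are still removing valence electrons, so compare the +2 ions as you would atoms: IE_3 generally rises across a period (higher Z_eff) and falls down a group (larger shell), subject to the usual subshell exceptions.
Valence configurations: Cl²⁺ [Ne]3s²3p³, P²⁺ [Ne]3s²3p¹, Si²⁺ [Ne]3s².
P²⁺ loses a lone 3p electron whereas Si²⁺ must break into a filled 3s² pair, so IE_3(Si) > IE_3(P) even though P has the higher nuclear charge.
The numbers (kJ/mol): Cl 3822, P 2914, Si 3232.
Hence IE_3: P < Si < Cl.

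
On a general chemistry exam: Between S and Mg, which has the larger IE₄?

Mg

After 3 electrons have been removed, what remains? S³⁺ still has 3 valence electrons; Mg³⁺ is already 1 electron into the core.
Core electrons are held far more tightly than valence electrons, so Mg tops the IE_4 order.
Tabulated IE_4 (kJ/mol): S 4556, Mg 10543.
So the fourth ionization energies run S < Mg.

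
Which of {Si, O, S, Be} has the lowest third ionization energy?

IE_3 is the cost of taking one more electron from the +2 cation: Si²⁺ still has 2 valence electrons; O²⁺ still has 4 valence electrons; S²⁺ still has 4 valence electrons; Be²⁺ is the bare [He] core.
Core electrons are held far more tightly than valence electrons, so Be tops the IE_3 order.
Valence configurations: Si²⁺ [Ne]3s², O²⁺ [He]2s²2p², S²⁺ [Ne]3s²3p².
Tabulated IE_3 (kJ/mol): Si 3232, O 5300, S 3357, Be 14849.
Overall IE_3 order: Si < S < O < Be.

Si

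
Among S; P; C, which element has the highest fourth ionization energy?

C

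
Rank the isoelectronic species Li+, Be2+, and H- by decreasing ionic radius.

All of these have 2 electrons, so size is governed by nuclear charge alone: the more protons, the stronger the pull on the same electron cloud, and the smaller the ion.
Nuclear charges: Be2+ (Z=4), Li+ (Z=3), H- (Z=1).
Largest to smallest: H- > Li+ > Be2+.

H-, Li+, Be2+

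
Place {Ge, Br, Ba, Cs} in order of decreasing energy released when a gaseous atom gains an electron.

Br > Ge > Cs > Ba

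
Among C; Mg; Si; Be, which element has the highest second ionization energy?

C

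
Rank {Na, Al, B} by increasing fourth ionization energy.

Na < Al < B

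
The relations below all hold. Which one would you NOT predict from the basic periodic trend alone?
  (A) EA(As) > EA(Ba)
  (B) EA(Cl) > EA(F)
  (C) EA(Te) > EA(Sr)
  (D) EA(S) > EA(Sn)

(B)

The general trend: electron affinity increases across a period and decreases down a group.
(A) As (period 4, group 15) vs Ba (period 6, group 2): the stated order agrees with the simple trend.
(B) Cl (period 3, group 17) vs F (period 2, group 17): the stated order contradicts the simple trend.
(C) Te (period 5, group 16) vs Sr (period 5, group 2): the stated order agrees with the simple trend.
(D) S (period 3, group 16) vs Sn (period 5, group 14): the stated order agrees with the simple trend.
The exception is (B): F's small 2p subshell makes the incoming electron feel strong e⁻–e⁻ repulsion, so Cl actually releases more energy on gaining an electron.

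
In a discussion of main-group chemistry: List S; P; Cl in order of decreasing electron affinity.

Cl, S, P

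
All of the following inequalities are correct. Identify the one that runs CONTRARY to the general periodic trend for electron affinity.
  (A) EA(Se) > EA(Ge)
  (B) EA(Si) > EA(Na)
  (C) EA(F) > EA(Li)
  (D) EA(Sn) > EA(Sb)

The general trend: electron affinity increases across a period and decreases down a group.
(A) Se (period 4, group 16) vs Ge (period 4, group 14): the stated order agrees with the simple trend.
(B) Si (period 3, group 14) vs Na (period 3, group 1): the stated order agrees with the simple trend.
(C) F (period 2, group 17) vs Li (period 2, group 1): the stated order agrees with the simple trend.
(D) Sn (period 5, group 14) vs Sb (period 5, group 15): the stated order contradicts the simple trend.
The exception is (D): adding an electron to Sb's half-filled 5p³ is unfavourable, so Sn has the more exothermic EA.

(D)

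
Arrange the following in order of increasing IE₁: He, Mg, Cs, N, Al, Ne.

He is in period 1, group 18; N is in period 2, group 15; Ne is in period 2, group 18; Mg is in period 3, group 2; Al is in period 3, group 13; Cs is in period 6, group 1.
IE₁ increases left→right with effective nuclear charge and decreases top→bottom as the valence shell moves farther out.
These span different periods and groups, so the two trends combine.
Al > Cs: relative to Cs, both the across-period and down-group shifts push Al's first ionization energy up.
Mg > Al: this pair runs against the simple trend — see the exception note.
N > Mg: both effects reinforce here, so N is clearly the higher of the two.
Ne > N: Ne lies to the right of N in period 2, so the across-period effect alone puts Ne higher.
He > Ne: they share group 18; the group trend gives He the larger value.
Note the exception: Mg has a higher first ionization energy than Al, contrary to the simple trend — Al's single 3p electron is easier to remove than one from Mg's filled 3s².
Approximate values (kJ/mol): He 2372, N 1402, Ne 2081, Mg 738, Al 578, Cs 376.
So from lowest to highest: Cs < Al < Mg < N < Ne < He.

Cs < Al < Mg < N < Ne < He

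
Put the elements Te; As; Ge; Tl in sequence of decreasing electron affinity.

EA tends to increase across a period and decrease down a group, though the pattern is less regular than for IE or radius.
Neither a single period nor a single group — weigh both effects.
As > Tl: relative to Tl, both the across-period and down-group shifts push As's electron affinity up.
Ge > As: this pair runs against the simple trend — see the exception note.
Te > Ge: the two effects oppose for this pair; the across-period effect wins (190 vs 119 kJ/mol).
Note the exception: Ge has a higher electron affinity than As, contrary to the simple trend — adding an electron to As's half-filled 4p³ is unfavourable, so Ge (4p²) has the more exothermic EA.
Tabulated electron affinity (kJ/mol): Ge 119, As 78, Te 190, Tl 19.
So from highest to lowest: Te > Ge > As > Tl.

Te > Ge > As > Tl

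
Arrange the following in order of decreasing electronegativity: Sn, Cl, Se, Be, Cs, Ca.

Cl > Se > Sn > Be > Ca > Cs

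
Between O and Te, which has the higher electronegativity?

O

EN rises left→right (higher Z_eff, smaller atoms) and falls top→bottom (larger, more shielded atoms).
All are in group 16, so electronegativity increases up the group.
So O has the higher electronegativity (O > Te).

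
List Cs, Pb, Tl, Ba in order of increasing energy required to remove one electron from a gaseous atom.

Cs, Ba, Tl, Pb

Cs is in period 6, group 1; Ba is in period 6, group 2; Tl is in period 6, group 13; Pb is in period 6, group 14.
IE₁ increases left→right with effective nuclear charge and decreases top→bottom as the valence shell moves farther out.
All lie in period 6, so first ionization energy increases left to right.
So from lowest to highest: Cs < Ba < Tl < Pb.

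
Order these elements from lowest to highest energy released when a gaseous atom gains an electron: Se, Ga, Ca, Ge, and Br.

Ca < Ga < Ge < Se < Br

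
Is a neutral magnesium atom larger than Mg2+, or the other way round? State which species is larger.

Mg

Forming Mg2+ removes 2 electrons from Mg. Fewer electrons for the same nuclear charge means less shielding and a higher Z_eff on the remaining electrons, and for main-group metals the entire outer shell is lost.
A cation is smaller than its parent atom: Mg2+ < Mg.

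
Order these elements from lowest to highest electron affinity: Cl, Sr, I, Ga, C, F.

Sr, Ga, C, I, F, Cl

EA tends to increase across a period and decrease down a group, though the pattern is less regular than for IE or radius.
These span different periods and groups, so the two trends combine.
Ga > Sr: both effects reinforce here, so Ga is clearly the higher of the two.
C > Ga: relative to Ga, both the across-period and down-group shifts push C's electron affinity up.
I > C: period and group pull opposite ways; the across-period shift dominates (295 vs 122 kJ/mol).
F > I: they share group 17; the group trend gives F the larger value.
Cl > F: this pair runs against the simple trend — see the exception note.
Note the exception: Cl has a higher electron affinity than F, contrary to the simple trend — F's small 2p subshell makes the incoming electron feel strong e⁻–e⁻ repulsion, so Cl actually releases more energy on gaining an electron.
Approximate values (kJ/mol): C 122, F 328, Cl 349, Ga 29, Sr 5, I 295.
So from lowest to highest: Sr < Ga < C < I < F < Cl.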